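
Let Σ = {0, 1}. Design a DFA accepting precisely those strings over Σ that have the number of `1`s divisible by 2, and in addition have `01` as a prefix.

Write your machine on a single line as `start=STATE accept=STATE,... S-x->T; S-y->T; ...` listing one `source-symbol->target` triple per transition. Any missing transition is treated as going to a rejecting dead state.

start=q0; accept=q4; q0-0->q1; q0-1->q2; q1-0->q2; q1-1->q3; q2-0->q2; q2-1->q2; q3-0->q3; q3-1->q4; q4-0->q4; q4-1->q3

Run two small machines in parallel and take their product. The first has 2 states tracking the count of `1`s modulo 2; the second has 4 states tracking whether the input so far still matches the prefix `01`. A product state is a pair (one from each), accepting exactly when both do. Equivalent product states are then merged.
        0   1  
>  q0   q1  q2 
   q1   q2  q3 
   q2   q2  q2 
   q3   q3  q4 
 * q4   q4  q3 
(> = start, * = accepting)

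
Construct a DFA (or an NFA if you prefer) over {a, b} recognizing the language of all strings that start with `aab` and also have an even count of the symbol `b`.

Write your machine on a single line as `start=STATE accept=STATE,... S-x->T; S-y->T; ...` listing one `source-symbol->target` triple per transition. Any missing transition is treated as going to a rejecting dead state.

Run two small machines in parallel and take their product. One (5 states) tracks whether the input so far still matches the prefix `aab`; the other (2 states) tracks the count of `b`s modulo 2. Each combined state is a pair, one component from each; accept when both components accept. After merging equivalent states the machine shrinks.
A 6-state machine:
        a   b  
>  q0   q1  q2 
   q1   q3  q2 
   q2   q2  q2 
   q3   q2  q4 
   q4   q4  q5 
 * q5   q5  q4 
(> = start, * = accepting)

start=q0; accept=q5; q0-a->q1; q0-b->q2; q1-a->q3; q1-b->q2; q2-a->q2; q2-b->q2; q3-a->q2; q3-b->q4; q4-a->q4; q4-b->q5; q5-a->q5; q5-b->q4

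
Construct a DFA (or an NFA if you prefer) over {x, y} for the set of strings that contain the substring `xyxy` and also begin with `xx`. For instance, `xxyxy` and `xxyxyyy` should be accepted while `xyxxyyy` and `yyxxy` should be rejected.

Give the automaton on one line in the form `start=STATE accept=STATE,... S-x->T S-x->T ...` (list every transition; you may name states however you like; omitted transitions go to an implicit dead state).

Handle the two conditions separately and then intersect. One (5 states) tracks whether and how much of `xyxy` has been seen; the other (4 states) tracks whether the input so far still matches the prefix `xx`. Each combined state is a pair, one component from each; accept when both components accept.
A 12-state machine:
          x    y  
>  S0     S1   S2 
   S1     S3   S4 
   S2     S5   S2 
   S3     S3   S6 
   S4     S7   S2 
   S5     S5   S4 
   S6     S8   S9 
   S7     S5  S10 
   S8     S3  S11 
   S9     S3   S9 
   S10   S10  S10 
 * S11   S11  S11 
(> = start, * = accepting)

start=S0 accept=S11 S0-x->S1 S0-y->S2 S1-x->S3 S1-y->S4 S2-x->S5 S2-y->S2 S3-x->S3 S3-y->S6 S4-x->S7 S4-y->S2 S5-x->S5 S5-y->S4 S6-x->S8 S6-y->S9 S7-x->S5 S7-y->S10 S8-x->S3 S8-y->S11 S9-x->S3 S9-y->S9 S10-x->S10 S10-y->S10 S11-x->S11 S11-y->S11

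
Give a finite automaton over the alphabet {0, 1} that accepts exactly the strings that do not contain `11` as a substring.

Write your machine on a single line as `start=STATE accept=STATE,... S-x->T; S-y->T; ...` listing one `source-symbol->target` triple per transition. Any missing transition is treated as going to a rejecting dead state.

start=q0; accept=q0,q1; q0-0->q0; q0-1->q1; q1-0->q0; q1-1->q2; q2-0->q2; q2-1->q2

This is the complement of 'contains `11`'. Use the same substring-matching states — q0 through q2 holding how much of `11` has just been matched — but flip the accepting set: everything except the trap q2 accepts.
        0   1  
>* q0   q0  q1 
 * q1   q0  q2 
   q2   q2  q2 
(> = start, * = accepting)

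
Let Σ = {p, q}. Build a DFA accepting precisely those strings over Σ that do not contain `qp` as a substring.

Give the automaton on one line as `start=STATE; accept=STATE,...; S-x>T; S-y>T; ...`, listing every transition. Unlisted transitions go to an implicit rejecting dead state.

start=S0; accept=S0,S1; S0-p>S0; S0-q>S1; S1-p>S2; S1-q>S1; S2-p>S2; S2-q>S2

Track partial matches of the forbidden pattern `qp`. State S2 is a dead state reached once `qp` has occurred; every other state accepts. S0 means no part of `qp` is currently matched.
3 states suffice.
        p   q  
>* S0   S0  S1 
 * S1   S2  S1 
   S2   S2  S2 
(> = start, * = accepting)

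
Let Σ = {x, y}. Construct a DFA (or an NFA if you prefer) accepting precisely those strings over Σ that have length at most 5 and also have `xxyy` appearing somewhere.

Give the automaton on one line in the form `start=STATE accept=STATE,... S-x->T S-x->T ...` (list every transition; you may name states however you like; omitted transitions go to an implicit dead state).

Handle the two conditions separately and then intersect. One (7 states) tracks the input length, saturating at 6; the other (5 states) tracks whether and how much of `xxyy` has been seen. Each combined state is a pair, one component from each; accept when both components accept. After merging equivalent states the machine shrinks.
11 states suffice.
       x  y 
>  A   B  C 
   B   D  E 
   C   F  E 
   D   G  H 
   E   E  E 
   F   G  E 
   G   E  I 
   H   E  J 
   I   E  K 
 * J   K  K 
 * K   E  E 
(> = start, * = accepting)

start=A accept=J,K A-x->B A-y->C B-x->D B-y->E C-x->F C-y->E D-x->G D-y->H E-x->E E-y->E F-x->G F-y->E G-x->E G-y->I H-x->E H-y->J I-x->E I-y->K J-x->K J-y->K K-x->E K-y->E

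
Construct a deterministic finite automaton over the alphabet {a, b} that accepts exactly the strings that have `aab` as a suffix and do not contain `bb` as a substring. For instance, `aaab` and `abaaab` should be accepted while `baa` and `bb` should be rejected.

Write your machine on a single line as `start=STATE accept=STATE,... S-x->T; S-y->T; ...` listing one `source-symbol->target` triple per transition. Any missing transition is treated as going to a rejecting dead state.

start=S0; accept=S5; S0-a->S1; S0-b->S2; S1-a->S3; S1-b->S2; S2-a->S1; S2-b->S4; S3-a->S3; S3-b->S5; S4-a->S4; S4-b->S4; S5-a->S1; S5-b->S4

Run two small machines in parallel and take their product. One (4 states) tracks how much of the suffix `aab` has currently been matched; the other (3 states) tracks partial matches of the forbidden pattern `bb`. Each combined state is a pair, one component from each; accept when both components accept. After merging equivalent states the machine shrinks.
        a   b  
>  S0   S1  S2 
   S1   S3  S2 
   S2   S1  S4 
   S3   S3  S5 
   S4   S4  S4 
 * S5   S1  S4 
(> = start, * = accepting)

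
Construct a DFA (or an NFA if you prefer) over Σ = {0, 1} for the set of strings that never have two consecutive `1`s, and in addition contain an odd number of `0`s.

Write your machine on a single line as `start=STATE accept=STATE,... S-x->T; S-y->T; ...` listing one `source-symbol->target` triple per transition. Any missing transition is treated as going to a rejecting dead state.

start=A; accept=B,D; A-0->B; A-1->C; B-0->A; B-1->D; C-0->B; C-1->E; D-0->A; D-1->F; E-0->F; E-1->E; F-0->E; F-1->F

Handle the two conditions separately and then intersect. The first has 3 states tracking partial matches of the forbidden pattern `11`; the second has 2 states tracking the count of `0`s modulo 2. A product state is a pair (one from each), accepting exactly when both do.
With 6 states:
       0  1 
>  A   B  C 
 * B   A  D 
   C   B  E 
 * D   A  F 
   E   F  E 
   F   E  F 
(> = start, * = accepting)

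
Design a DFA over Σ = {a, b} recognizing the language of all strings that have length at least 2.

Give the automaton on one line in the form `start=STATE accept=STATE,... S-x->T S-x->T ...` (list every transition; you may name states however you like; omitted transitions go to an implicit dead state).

We only need to distinguish lengths 0, 1, …, 2, and '>2'. Chain S0 → S1 → S2 → S3 on every symbol, with S3 looping. Accepting states: {S2, S3}.
A 4-state machine:
        a   b  
>  S0   S1  S1 
   S1   S2  S2 
 * S2   S3  S3 
 * S3   S3  S3 
(> = start, * = accepting)

start=S0 accept=S2,S3 S0-a->S1 S0-b->S1 S1-a->S2 S1-b->S2 S2-a->S3 S2-b->S3 S3-a->S3 S3-b->S3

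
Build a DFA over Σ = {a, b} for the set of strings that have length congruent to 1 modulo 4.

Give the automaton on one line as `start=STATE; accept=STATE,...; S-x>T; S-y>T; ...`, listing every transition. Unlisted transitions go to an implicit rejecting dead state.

start=q0; accept=q1; q0-a>q1; q0-b>q1; q1-a>q2; q1-b>q2; q2-a>q3; q2-b>q3; q3-a>q0; q3-b>q0

Only the length mod 4 matters, so use a 4-cycle: from any state, every input symbol moves to the next state, wrapping q3 back to q0. Mark q1 accepting.
        a   b  
>  q0   q1  q1 
 * q1   q2  q2 
   q2   q3  q3 
   q3   q0  q0 
(> = start, * = accepting)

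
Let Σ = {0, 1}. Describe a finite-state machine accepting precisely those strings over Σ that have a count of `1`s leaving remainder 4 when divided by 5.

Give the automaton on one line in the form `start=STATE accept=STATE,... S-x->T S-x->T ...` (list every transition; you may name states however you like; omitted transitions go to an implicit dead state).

start=s0 accept=s4 s0-0->s0 s0-1->s1 s1-0->s1 s1-1->s2 s2-0->s2 s2-1->s3 s3-0->s3 s3-1->s4 s4-0->s4 s4-1->s0

The only thing that matters is how many `1`s have appeared, reduced mod 5. Use one state per residue: s0 for 0, …, s4 for 4. Reading `1` moves to the next residue; anything else stays put. s4 is accepting.
With 5 states:
        0   1  
>  s0   s0  s1 
   s1   s1  s2 
   s2   s2  s3 
   s3   s3  s4 
 * s4   s4  s0 
(> = start, * = accepting)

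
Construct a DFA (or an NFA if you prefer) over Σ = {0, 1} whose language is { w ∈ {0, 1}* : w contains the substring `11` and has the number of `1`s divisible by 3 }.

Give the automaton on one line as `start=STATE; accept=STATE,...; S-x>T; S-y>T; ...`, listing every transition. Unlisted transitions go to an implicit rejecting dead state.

Run two small machines in parallel and take their product. One (3 states) tracks whether and how much of `11` has been seen; the other (3 states) tracks the count of `1`s modulo 3. Each combined state is a pair, one component from each; accept when both components accept.
A 9-state machine:
        0   1  
>  q0   q0  q1 
   q1   q2  q3 
   q2   q2  q4 
   q3   q3  q5 
   q4   q6  q5 
 * q5   q5  q7 
   q6   q6  q8 
   q7   q7  q3 
   q8   q0  q7 
(> = start, * = accepting)

start=q0; accept=q5; q0-0>q0; q0-1>q1; q1-0>q2; q1-1>q3; q2-0>q2; q2-1>q4; q3-0>q3; q3-1>q5; q4-0>q6; q4-1>q5; q5-0>q5; q5-1>q7; q6-0>q6; q6-1>q8; q7-0>q7; q7-1>q3; q8-0>q0; q8-1>q7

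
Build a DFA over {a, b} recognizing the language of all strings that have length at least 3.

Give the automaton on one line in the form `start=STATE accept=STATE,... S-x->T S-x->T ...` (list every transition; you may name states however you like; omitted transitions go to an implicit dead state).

Count input length up to 4: every symbol moves from s0 toward s4, which means 'more than 3' and absorbs. Accept from {s3, s4}.
5 states suffice.
        a   b  
>  s0   s1  s1 
   s1   s2  s2 
   s2   s3  s3 
 * s3   s4  s4 
 * s4   s4  s4 
(> = start, * = accepting)

start=s0 accept=s3,s4 s0-a->s1 s0-b->s1 s1-a->s2 s1-b->s2 s2-a->s3 s2-b->s3 s3-a->s4 s3-b->s4 s4-a->s4 s4-b->s4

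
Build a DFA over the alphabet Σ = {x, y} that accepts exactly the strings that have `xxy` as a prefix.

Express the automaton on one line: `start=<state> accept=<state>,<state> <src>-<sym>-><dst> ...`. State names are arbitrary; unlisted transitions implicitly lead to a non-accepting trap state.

start=q0 accept=q3 q0-x->q1 q0-y->q4 q1-x->q2 q1-y->q4 q2-x->q4 q2-y->q3 q3-x->q3 q3-y->q3 q4-x->q4 q4-y->q4

Check the first 3 symbols one by one: q0 through q2 record how many have matched `xxy` so far; any wrong symbol goes to the dead state q4. After all 3 match we enter the accepting sink q3.
        x   y  
>  q0   q1  q4 
   q1   q2  q4 
   q2   q4  q3 
 * q3   q3  q3 
   q4   q4  q4 
(> = start, * = accepting)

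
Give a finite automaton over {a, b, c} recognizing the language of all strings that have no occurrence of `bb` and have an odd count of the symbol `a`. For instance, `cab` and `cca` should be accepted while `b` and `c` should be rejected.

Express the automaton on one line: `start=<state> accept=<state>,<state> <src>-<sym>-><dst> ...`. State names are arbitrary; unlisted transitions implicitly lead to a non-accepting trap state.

start=q0 accept=q1,q3 q0-a->q1 q0-b->q2 q0-c->q0 q1-a->q0 q1-b->q3 q1-c->q1 q2-a->q1 q2-b->q4 q2-c->q0 q3-a->q0 q3-b->q5 q3-c->q1 q4-a->q5 q4-b->q4 q4-c->q4 q5-a->q4 q5-b->q5 q5-c->q5

Handle the two conditions separately and then intersect. One (3 states) tracks partial matches of the forbidden pattern `bb`; the other (2 states) tracks the count of `a`s modulo 2. Each combined state is a pair, one component from each; accept when both components accept.
6 states suffice.
        a   b   c  
>  q0   q1  q2  q0 
 * q1   q0  q3  q1 
   q2   q1  q4  q0 
 * q3   q0  q5  q1 
   q4   q5  q4  q4 
   q5   q4  q5  q5 
(> = start, * = accepting)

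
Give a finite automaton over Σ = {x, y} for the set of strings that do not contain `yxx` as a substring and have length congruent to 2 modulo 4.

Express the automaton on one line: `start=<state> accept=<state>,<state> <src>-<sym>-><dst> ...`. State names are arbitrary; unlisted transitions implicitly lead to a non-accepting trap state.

Build one automaton per condition and run them in lockstep. The first has 4 states tracking partial matches of the forbidden pattern `yxx`; the second has 4 states tracking the input length modulo 4. A product state is a pair (one from each), accepting exactly when both do. Equivalent product states are then merged.
A 13-state machine:
          x    y  
>  S0     S1   S2 
   S1     S3   S4 
   S2     S5   S4 
 * S3     S6   S7 
 * S4     S8   S7 
 * S5     S9   S7 
   S6     S0  S10 
   S7    S11  S10 
   S8     S9  S10 
   S9     S9   S9 
   S10   S12   S2 
   S11    S9   S2 
   S12    S9   S4 
(> = start, * = accepting)

start=S0 accept=S3,S4,S5 S0-x->S1 S0-y->S2 S1-x->S3 S1-y->S4 S2-x->S5 S2-y->S4 S3-x->S6 S3-y->S7 S4-x->S8 S4-y->S7 S5-x->S9 S5-y->S7 S6-x->S0 S6-y->S10 S7-x->S11 S7-y->S10 S8-x->S9 S8-y->S10 S9-x->S9 S9-y->S9 S10-x->S12 S10-y->S2 S11-x->S9 S11-y->S2 S12-x->S9 S12-y->S4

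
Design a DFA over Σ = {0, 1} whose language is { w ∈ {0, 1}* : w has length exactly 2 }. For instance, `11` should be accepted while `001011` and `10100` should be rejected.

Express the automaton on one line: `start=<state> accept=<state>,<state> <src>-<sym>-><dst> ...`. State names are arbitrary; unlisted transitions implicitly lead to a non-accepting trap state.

We only need to distinguish lengths 0, 1, …, 2, and '>2'. Chain q0 → q1 → q2 → q3 on every symbol, with q3 looping. Accepting states: {q2}.
        0   1  
>  q0   q1  q1 
   q1   q2  q2 
 * q2   q3  q3 
   q3   q3  q3 
(> = start, * = accepting)

start=q0 accept=q2 q0-0->q1 q0-1->q1 q1-0->q2 q1-1->q2 q2-0->q3 q2-1->q3 q3-0->q3 q3-1->q3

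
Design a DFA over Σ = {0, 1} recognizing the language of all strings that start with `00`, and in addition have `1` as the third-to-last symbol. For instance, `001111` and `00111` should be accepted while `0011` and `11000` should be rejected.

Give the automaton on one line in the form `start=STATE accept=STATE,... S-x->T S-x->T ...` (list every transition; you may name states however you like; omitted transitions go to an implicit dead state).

start=s0 accept=s7,s8,s9,s10 s0-0->s1 s0-1->s2 s1-0->s3 s1-1->s2 s2-0->s2 s2-1->s2 s3-0->s3 s3-1->s4 s4-0->s5 s4-1->s6 s5-0->s7 s5-1->s8 s6-0->s9 s6-1->s10 s7-0->s3 s7-1->s4 s8-0->s5 s8-1->s6 s9-0->s7 s9-1->s8 s10-0->s9 s10-1->s10

Handle the two conditions separately and then intersect. One (4 states) tracks whether the input so far still matches the prefix `00`; the other (15 states) tracks the last 3 symbols read. Each combined state is a pair, one component from each; accept when both components accept. Equivalent product states are then merged.
11 states suffice.
          0    1  
>  s0     s1   s2 
   s1     s3   s2 
   s2     s2   s2 
   s3     s3   s4 
   s4     s5   s6 
   s5     s7   s8 
   s6     s9  s10 
 * s7     s3   s4 
 * s8     s5   s6 
 * s9     s7   s8 
 * s10    s9  s10 
(> = start, * = accepting)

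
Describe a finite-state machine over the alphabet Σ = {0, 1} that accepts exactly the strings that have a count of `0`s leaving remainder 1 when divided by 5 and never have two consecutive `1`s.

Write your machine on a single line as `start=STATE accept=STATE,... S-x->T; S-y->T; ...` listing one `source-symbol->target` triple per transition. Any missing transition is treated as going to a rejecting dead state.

start=q0; accept=q1,q4; q0-0->q1; q0-1->q2; q1-0->q3; q1-1->q4; q2-0->q1; q2-1->q5; q3-0->q6; q3-1->q7; q4-0->q3; q4-1->q8; q5-0->q8; q5-1->q5; q6-0->q9; q6-1->q10; q7-0->q6; q7-1->q11; q8-0->q11; q8-1->q8; q9-0->q0; q9-1->q12; q10-0->q9; q10-1->q13; q11-0->q13; q11-1->q11; q12-0->q0; q12-1->q14; q13-0->q14; q13-1->q13; q14-0->q5; q14-1->q14

Handle the two conditions separately and then intersect. One (5 states) tracks the count of `0`s modulo 5; the other (3 states) tracks partial matches of the forbidden pattern `11`. Each combined state is a pair, one component from each; accept when both components accept.
15 states suffice.
          0    1  
>  q0     q1   q2 
 * q1     q3   q4 
   q2     q1   q5 
   q3     q6   q7 
 * q4     q3   q8 
   q5     q8   q5 
   q6     q9  q10 
   q7     q6  q11 
   q8    q11   q8 
   q9     q0  q12 
   q10    q9  q13 
   q11   q13  q11 
   q12    q0  q14 
   q13   q14  q13 
   q14    q5  q14 
(> = start, * = accepting)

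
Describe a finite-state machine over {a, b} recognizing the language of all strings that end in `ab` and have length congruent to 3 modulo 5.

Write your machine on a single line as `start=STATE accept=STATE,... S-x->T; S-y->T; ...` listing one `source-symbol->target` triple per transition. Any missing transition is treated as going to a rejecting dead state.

Handle the two conditions separately and then intersect. One (3 states) tracks how much of the suffix `ab` has currently been matched; the other (5 states) tracks the input length modulo 5. Each combined state is a pair, one component from each; accept when both components accept.
A 15-state machine:
          a    b  
>  q0     q1   q2 
   q1     q3   q4 
   q2     q3   q5 
   q3     q6   q7 
   q4     q6   q8 
   q5     q6   q8 
   q6     q9  q10 
 * q7     q9  q11 
   q8     q9  q11 
   q9    q12  q13 
   q10   q12   q0 
   q11   q12   q0 
   q12    q1  q14 
   q13    q1   q2 
   q14    q3   q5 
(> = start, * = accepting)

start=q0; accept=q7; q0-a->q1; q0-b->q2; q1-a->q3; q1-b->q4; q2-a->q3; q2-b->q5; q3-a->q6; q3-b->q7; q4-a->q6; q4-b->q8; q5-a->q6; q5-b->q8; q6-a->q9; q6-b->q10; q7-a->q9; q7-b->q11; q8-a->q9; q8-b->q11; q9-a->q12; q9-b->q13; q10-a->q12; q10-b->q0; q11-a->q12; q11-b->q0; q12-a->q1; q12-b->q14; q13-a->q1; q13-b->q2; q14-a->q3; q14-b->q5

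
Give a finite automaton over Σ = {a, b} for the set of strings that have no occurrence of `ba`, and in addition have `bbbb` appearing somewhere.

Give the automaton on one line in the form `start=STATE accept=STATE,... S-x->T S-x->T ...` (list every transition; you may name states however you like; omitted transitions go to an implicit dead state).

Build one automaton per condition and run them in lockstep. One (3 states) tracks partial matches of the forbidden pattern `ba`; the other (5 states) tracks whether and how much of `bbbb` has been seen. Each combined state is a pair, one component from each; accept when both components accept.
A 10-state machine:
        a   b  
>  q0   q0  q1 
   q1   q2  q3 
   q2   q2  q4 
   q3   q2  q5 
   q4   q2  q6 
   q5   q2  q7 
   q6   q2  q8 
 * q7   q9  q7 
   q8   q2  q9 
   q9   q9  q9 
(> = start, * = accepting)

start=q0 accept=q7 q0-a->q0 q0-b->q1 q1-a->q2 q1-b->q3 q2-a->q2 q2-b->q4 q3-a->q2 q3-b->q5 q4-a->q2 q4-b->q6 q5-a->q2 q5-b->q7 q6-a->q2 q6-b->q8 q7-a->q9 q7-b->q7 q8-a->q2 q8-b->q9 q9-a->q9 q9-b->q9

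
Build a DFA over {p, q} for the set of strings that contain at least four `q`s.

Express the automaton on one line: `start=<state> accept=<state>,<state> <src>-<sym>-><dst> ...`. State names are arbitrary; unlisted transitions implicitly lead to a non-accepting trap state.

start=A accept=E,F A-p->A A-q->B B-p->B B-q->C C-p->C C-q->D D-p->D D-q->E E-p->E E-q->F F-p->F F-q->F

Only the number of `q`s matters, and only up to 5. Make a chain A → B → C → D → E → F advanced by each `q` (with F absorbing); every other symbol self-loops. The accepting set is {E, F}.
With 6 states:
       p  q 
>  A   A  B 
   B   B  C 
   C   C  D 
   D   D  E 
 * E   E  F 
 * F   F  F 
(> = start, * = accepting)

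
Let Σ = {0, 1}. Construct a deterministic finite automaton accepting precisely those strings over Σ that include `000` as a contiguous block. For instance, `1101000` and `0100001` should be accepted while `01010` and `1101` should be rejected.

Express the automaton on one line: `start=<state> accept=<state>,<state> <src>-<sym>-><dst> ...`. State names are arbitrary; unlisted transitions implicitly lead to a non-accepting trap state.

start=A accept=D A-0->B A-1->A B-0->C B-1->A C-0->D C-1->A D-0->D D-1->D

States A..C record the length of the longest prefix of `000` that matches the current input suffix. Reaching D means `000` has been seen, and we stay there forever. Accept from D.
4 states suffice.
       0  1 
>  A   B  A 
   B   C  A 
   C   D  A 
 * D   D  D 
(> = start, * = accepting)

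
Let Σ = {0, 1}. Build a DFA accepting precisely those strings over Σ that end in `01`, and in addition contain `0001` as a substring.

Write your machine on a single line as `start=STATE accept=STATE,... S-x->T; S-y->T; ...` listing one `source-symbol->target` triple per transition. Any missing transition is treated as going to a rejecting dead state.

start=A; accept=E; A-0->B; A-1->A; B-0->C; B-1->A; C-0->D; C-1->A; D-0->D; D-1->E; E-0->D; E-1->F; F-0->D; F-1->F

Build one automaton per condition and run them in lockstep. The first has 3 states tracking how much of the suffix `01` has currently been matched; the second has 5 states tracking whether and how much of `0001` has been seen. A product state is a pair (one from each), accepting exactly when both do. Minimizing collapses redundant product states.
With 6 states:
       0  1 
>  A   B  A 
   B   C  A 
   C   D  A 
   D   D  E 
 * E   D  F 
   F   D  F 
(> = start, * = accepting)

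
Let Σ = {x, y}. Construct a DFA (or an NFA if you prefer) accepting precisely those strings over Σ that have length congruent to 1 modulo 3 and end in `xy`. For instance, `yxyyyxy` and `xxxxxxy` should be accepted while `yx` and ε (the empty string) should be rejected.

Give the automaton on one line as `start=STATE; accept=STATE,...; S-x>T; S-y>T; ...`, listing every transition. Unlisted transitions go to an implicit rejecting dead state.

start=S0; accept=S8; S0-x>S1; S0-y>S2; S1-x>S3; S1-y>S4; S2-x>S3; S2-y>S5; S3-x>S6; S3-y>S7; S4-x>S6; S4-y>S0; S5-x>S6; S5-y>S0; S6-x>S1; S6-y>S8; S7-x>S1; S7-y>S2; S8-x>S3; S8-y>S5

Build one automaton per condition and run them in lockstep. The first has 3 states tracking the input length modulo 3; the second has 3 states tracking how much of the suffix `xy` has currently been matched. A product state is a pair (one from each), accepting exactly when both do.
9 states suffice.
        x   y  
>  S0   S1  S2 
   S1   S3  S4 
   S2   S3  S5 
   S3   S6  S7 
   S4   S6  S0 
   S5   S6  S0 
   S6   S1  S8 
   S7   S1  S2 
 * S8   S3  S5 
(> = start, * = accepting)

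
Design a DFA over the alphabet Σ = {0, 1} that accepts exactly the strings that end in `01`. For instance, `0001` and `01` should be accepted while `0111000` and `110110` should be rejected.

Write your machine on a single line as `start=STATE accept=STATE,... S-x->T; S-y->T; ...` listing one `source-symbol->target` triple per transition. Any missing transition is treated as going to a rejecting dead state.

start=A; accept=C; A-0->B; A-1->A; B-0->B; B-1->C; C-0->B; C-1->A

Let each state record the length of the longest suffix of the input read so far that is also a prefix of `01`. B means the last symbol is `0`; C means the last 2 symbols are `01`. Accept only at C, where the string currently ends in `01`.
3 states suffice.
       0  1 
>  A   B  A 
   B   B  C 
 * C   B  A 
(> = start, * = accepting)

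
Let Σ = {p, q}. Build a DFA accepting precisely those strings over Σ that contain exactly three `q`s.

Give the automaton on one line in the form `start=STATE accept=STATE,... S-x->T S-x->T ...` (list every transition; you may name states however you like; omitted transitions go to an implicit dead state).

start=s0 accept=s3 s0-p->s0 s0-q->s1 s1-p->s1 s1-q->s2 s2-p->s2 s2-q->s3 s3-p->s3 s3-q->s4 s4-p->s4 s4-q->s4

Count `q`s, saturating at 4: states s0 through s3 mean 0 through 3 `q`s seen; s4 means more than 3. Each `q` increments (capped at s4); other symbols loop. Accept from {s3}.
5 states suffice.
        p   q  
>  s0   s0  s1 
   s1   s1  s2 
   s2   s2  s3 
 * s3   s3  s4 
   s4   s4  s4 
(> = start, * = accepting)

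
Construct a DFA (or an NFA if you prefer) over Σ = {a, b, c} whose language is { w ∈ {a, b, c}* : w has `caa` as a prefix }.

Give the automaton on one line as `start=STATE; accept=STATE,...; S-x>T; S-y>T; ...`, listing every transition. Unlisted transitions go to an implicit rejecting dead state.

Check the first 3 symbols one by one: q0 through q2 record how many have matched `caa` so far; any wrong symbol goes to the dead state q4. After all 3 match we enter the accepting sink q3.
A 5-state machine:
        a   b   c  
>  q0   q4  q4  q1 
   q1   q2  q4  q4 
   q2   q3  q4  q4 
 * q3   q3  q3  q3 
   q4   q4  q4  q4 
(> = start, * = accepting)

start=q0; accept=q3; q0-a>q4; q0-b>q4; q0-c>q1; q1-a>q2; q1-b>q4; q1-c>q4; q2-a>q3; q2-b>q4; q2-c>q4; q3-a>q3; q3-b>q3; q3-c>q3; q4-a>q4; q4-b>q4; q4-c>q4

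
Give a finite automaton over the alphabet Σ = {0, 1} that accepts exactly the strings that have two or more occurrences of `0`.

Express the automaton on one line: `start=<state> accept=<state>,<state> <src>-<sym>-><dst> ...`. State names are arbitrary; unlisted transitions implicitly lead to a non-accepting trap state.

start=s0 accept=s2,s3 s0-0->s1 s0-1->s0 s1-0->s2 s1-1->s1 s2-0->s3 s2-1->s2 s3-0->s3 s3-1->s3

Count `0`s, saturating at 3: states s0 through s2 mean 0 through 2 `0`s seen; s3 means more than 2. Each `0` increments (capped at s3); other symbols loop. Accept from {s2, s3}.
With 4 states:
        0   1  
>  s0   s1  s0 
   s1   s2  s1 
 * s2   s3  s2 
 * s3   s3  s3 
(> = start, * = accepting)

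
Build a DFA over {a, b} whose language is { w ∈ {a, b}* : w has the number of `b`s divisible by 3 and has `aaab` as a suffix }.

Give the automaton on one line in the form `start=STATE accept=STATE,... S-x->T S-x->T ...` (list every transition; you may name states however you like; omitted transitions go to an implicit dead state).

start=q0 accept=q14 q0-a->q1 q0-b->q2 q1-a->q3 q1-b->q2 q2-a->q4 q2-b->q5 q3-a->q6 q3-b->q2 q4-a->q7 q4-b->q5 q5-a->q8 q5-b->q0 q6-a->q6 q6-b->q9 q7-a->q10 q7-b->q5 q8-a->q11 q8-b->q0 q9-a->q4 q9-b->q5 q10-a->q10 q10-b->q12 q11-a->q13 q11-b->q0 q12-a->q8 q12-b->q0 q13-a->q13 q13-b->q14 q14-a->q1 q14-b->q2

Build one automaton per condition and run them in lockstep. The first has 3 states tracking the count of `b`s modulo 3; the second has 5 states tracking how much of the suffix `aaab` has currently been matched. A product state is a pair (one from each), accepting exactly when both do.
A 15-state machine:
          a    b  
>  q0     q1   q2 
   q1     q3   q2 
   q2     q4   q5 
   q3     q6   q2 
   q4     q7   q5 
   q5     q8   q0 
   q6     q6   q9 
   q7    q10   q5 
   q8    q11   q0 
   q9     q4   q5 
   q10   q10  q12 
   q11   q13   q0 
   q12    q8   q0 
   q13   q13  q14 
 * q14    q1   q2 
(> = start, * = accepting)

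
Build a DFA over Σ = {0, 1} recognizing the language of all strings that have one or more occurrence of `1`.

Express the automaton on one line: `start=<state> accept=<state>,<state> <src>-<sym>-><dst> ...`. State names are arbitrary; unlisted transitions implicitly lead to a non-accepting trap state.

start=A accept=B,C A-0->A A-1->B B-0->B B-1->C C-0->C C-1->C

Only the number of `1`s matters, and only up to 2. Make a chain A → B → C advanced by each `1` (with C absorbing); every other symbol self-loops. The accepting set is {B, C}.
3 states suffice.
       0  1 
>  A   A  B 
 * B   B  C 
 * C   C  C 
(> = start, * = accepting)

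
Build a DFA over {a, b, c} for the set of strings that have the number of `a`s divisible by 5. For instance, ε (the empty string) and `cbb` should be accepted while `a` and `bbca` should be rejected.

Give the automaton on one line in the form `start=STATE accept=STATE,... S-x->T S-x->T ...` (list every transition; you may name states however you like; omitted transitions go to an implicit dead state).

The only thing that matters is how many `a`s have appeared, reduced mod 5. Use one state per residue: q0 for 0, …, q4 for 4. Reading `a` moves to the next residue; anything else stays put. q0 is accepting.
A 5-state machine:
        a   b   c  
>* q0   q1  q0  q0 
   q1   q2  q1  q1 
   q2   q3  q2  q2 
   q3   q4  q3  q3 
   q4   q0  q4  q4 
(> = start, * = accepting)

start=q0 accept=q0 q0-a->q1 q0-b->q0 q0-c->q0 q1-a->q2 q1-b->q1 q1-c->q1 q2-a->q3 q2-b->q2 q2-c->q2 q3-a->q4 q3-b->q3 q3-c->q3 q4-a->q0 q4-b->q4 q4-c->q4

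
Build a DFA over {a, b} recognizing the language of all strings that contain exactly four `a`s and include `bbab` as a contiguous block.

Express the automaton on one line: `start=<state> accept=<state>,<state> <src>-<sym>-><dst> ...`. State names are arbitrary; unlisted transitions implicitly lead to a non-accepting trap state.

Run two small machines in parallel and take their product. The first has 6 states tracking the count of `a`s, saturating at 5; the second has 5 states tracking whether and how much of `bbab` has been seen. A product state is a pair (one from each), accepting exactly when both do. Equivalent product states are then merged.
21 states suffice.
          a    b  
>  q0     q1   q2 
   q1     q3   q4 
   q2     q1   q5 
   q3     q6   q7 
   q4     q3   q8 
   q5     q9   q5 
   q6    q10  q11 
   q7     q6  q12 
   q8    q13   q8 
   q9     q3  q14 
   q10   q10  q10 
   q11   q10  q15 
   q12   q16  q12 
   q13    q6  q17 
   q14   q17  q14 
   q15   q18  q15 
   q16   q10  q19 
   q17   q19  q17 
   q18   q10  q20 
   q19   q20  q19 
 * q20   q10  q20 
(> = start, * = accepting)

start=q0 accept=q20 q0-a->q1 q0-b->q2 q1-a->q3 q1-b->q4 q2-a->q1 q2-b->q5 q3-a->q6 q3-b->q7 q4-a->q3 q4-b->q8 q5-a->q9 q5-b->q5 q6-a->q10 q6-b->q11 q7-a->q6 q7-b->q12 q8-a->q13 q8-b->q8 q9-a->q3 q9-b->q14 q10-a->q10 q10-b->q10 q11-a->q10 q11-b->q15 q12-a->q16 q12-b->q12 q13-a->q6 q13-b->q17 q14-a->q17 q14-b->q14 q15-a->q18 q15-b->q15 q16-a->q10 q16-b->q19 q17-a->q19 q17-b->q17 q18-a->q10 q18-b->q20 q19-a->q20 q19-b->q19 q20-a->q10 q20-b->q20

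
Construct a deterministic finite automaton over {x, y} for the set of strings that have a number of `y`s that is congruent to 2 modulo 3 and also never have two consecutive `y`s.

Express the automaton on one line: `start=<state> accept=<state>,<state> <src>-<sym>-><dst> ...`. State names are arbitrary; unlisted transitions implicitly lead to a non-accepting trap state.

Build one automaton per condition and run them in lockstep. The first has 3 states tracking the count of `y`s modulo 3; the second has 3 states tracking partial matches of the forbidden pattern `yy`. A product state is a pair (one from each), accepting exactly when both do.
9 states suffice.
       x  y 
>  A   A  B 
   B   C  D 
   C   C  E 
   D   D  F 
 * E   G  F 
   F   F  H 
 * G   G  I 
   H   H  D 
   I   A  H 
(> = start, * = accepting)

start=A accept=E,G A-x->A A-y->B B-x->C B-y->D C-x->C C-y->E D-x->D D-y->F E-x->G E-y->F F-x->F F-y->H G-x->G G-y->I H-x->H H-y->D I-x->A I-y->H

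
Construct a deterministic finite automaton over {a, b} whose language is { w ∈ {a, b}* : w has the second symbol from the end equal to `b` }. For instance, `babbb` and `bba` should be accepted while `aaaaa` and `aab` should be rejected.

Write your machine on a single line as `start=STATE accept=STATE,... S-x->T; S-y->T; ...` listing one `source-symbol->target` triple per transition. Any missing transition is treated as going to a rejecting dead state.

start=q0; accept=q5,q6; q0-a->q1; q0-b->q2; q1-a->q3; q1-b->q4; q2-a->q5; q2-b->q6; q3-a->q3; q3-b->q4; q4-a->q5; q4-b->q6; q5-a->q3; q5-b->q4; q6-a->q5; q6-b->q6

Because acceptance depends on a position counted from the end, the machine has to buffer the most recent 2 symbols. Make each state the string of the last up-to-2 symbols read; on input `x` shift the window left and append `x`. Accept when the buffered window has length 2 and begins with `b`.
        a   b  
>  q0   q1  q2 
   q1   q3  q4 
   q2   q5  q6 
   q3   q3  q4 
   q4   q5  q6 
 * q5   q3  q4 
 * q6   q5  q6 
(> = start, * = accepting)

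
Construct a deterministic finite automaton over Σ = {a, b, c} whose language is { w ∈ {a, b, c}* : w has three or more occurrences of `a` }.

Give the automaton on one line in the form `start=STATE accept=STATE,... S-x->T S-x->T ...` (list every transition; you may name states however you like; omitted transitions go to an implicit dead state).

Count `a`s, saturating at 4: states q0 through q3 mean 0 through 3 `a`s seen; q4 means more than 3. Each `a` increments (capped at q4); other symbols loop. Accept from {q3, q4}.
A 5-state machine:
        a   b   c  
>  q0   q1  q0  q0 
   q1   q2  q1  q1 
   q2   q3  q2  q2 
 * q3   q4  q3  q3 
 * q4   q4  q4  q4 
(> = start, * = accepting)

start=q0 accept=q3,q4 q0-a->q1 q0-b->q0 q0-c->q0 q1-a->q2 q1-b->q1 q1-c->q1 q2-a->q3 q2-b->q2 q2-c->q2 q3-a->q4 q3-b->q3 q3-c->q3 q4-a->q4 q4-b->q4 q4-c->q4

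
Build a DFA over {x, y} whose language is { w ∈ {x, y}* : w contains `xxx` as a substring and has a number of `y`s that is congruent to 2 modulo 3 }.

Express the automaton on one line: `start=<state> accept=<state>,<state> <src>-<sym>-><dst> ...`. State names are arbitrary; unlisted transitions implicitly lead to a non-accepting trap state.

Handle the two conditions separately and then intersect. The first has 4 states tracking whether and how much of `xxx` has been seen; the second has 3 states tracking the count of `y`s modulo 3. A product state is a pair (one from each), accepting exactly when both do.
12 states suffice.
          x    y  
>  q0     q1   q2 
   q1     q3   q2 
   q2     q4   q5 
   q3     q6   q2 
   q4     q7   q5 
   q5     q8   q0 
   q6     q6   q9 
   q7     q9   q5 
   q8    q10   q0 
   q9     q9  q11 
   q10   q11   q0 
 * q11   q11   q6 
(> = start, * = accepting)

start=q0 accept=q11 q0-x->q1 q0-y->q2 q1-x->q3 q1-y->q2 q2-x->q4 q2-y->q5 q3-x->q6 q3-y->q2 q4-x->q7 q4-y->q5 q5-x->q8 q5-y->q0 q6-x->q6 q6-y->q9 q7-x->q9 q7-y->q5 q8-x->q10 q8-y->q0 q9-x->q9 q9-y->q11 q10-x->q11 q10-y->q0 q11-x->q11 q11-y->q6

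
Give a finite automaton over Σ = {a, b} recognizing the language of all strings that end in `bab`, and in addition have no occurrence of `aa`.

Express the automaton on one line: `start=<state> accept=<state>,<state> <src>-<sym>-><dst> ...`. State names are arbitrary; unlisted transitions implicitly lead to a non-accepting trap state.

Build one automaton per condition and run them in lockstep. One (4 states) tracks how much of the suffix `bab` has currently been matched; the other (3 states) tracks partial matches of the forbidden pattern `aa`. Each combined state is a pair, one component from each; accept when both components accept.
With 9 states:
        a   b  
>  q0   q1  q2 
   q1   q3  q2 
   q2   q4  q2 
   q3   q3  q5 
   q4   q3  q6 
   q5   q7  q5 
 * q6   q4  q2 
   q7   q3  q8 
   q8   q7  q5 
(> = start, * = accepting)

start=q0 accept=q6 q0-a->q1 q0-b->q2 q1-a->q3 q1-b->q2 q2-a->q4 q2-b->q2 q3-a->q3 q3-b->q5 q4-a->q3 q4-b->q6 q5-a->q7 q5-b->q5 q6-a->q4 q6-b->q2 q7-a->q3 q7-b->q8 q8-a->q7 q8-b->q5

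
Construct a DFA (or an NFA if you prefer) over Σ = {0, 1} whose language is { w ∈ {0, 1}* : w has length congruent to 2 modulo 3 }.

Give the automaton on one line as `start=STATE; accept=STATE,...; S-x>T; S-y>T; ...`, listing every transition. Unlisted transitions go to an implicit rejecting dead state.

start=A; accept=C; A-0>B; A-1>B; B-0>C; B-1>C; C-0>A; C-1>A

Only the length mod 3 matters, so use a 3-cycle: from any state, every input symbol moves to the next state, wrapping C back to A. Mark C accepting.
3 states suffice.
       0  1 
>  A   B  B 
   B   C  C 
 * C   A  A 
(> = start, * = accepting)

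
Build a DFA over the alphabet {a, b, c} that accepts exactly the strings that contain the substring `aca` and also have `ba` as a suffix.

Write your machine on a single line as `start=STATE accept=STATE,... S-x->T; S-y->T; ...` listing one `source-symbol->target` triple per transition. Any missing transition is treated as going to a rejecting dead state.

start=S0; accept=S5; S0-a->S1; S0-b->S0; S0-c->S0; S1-a->S1; S1-b->S0; S1-c->S2; S2-a->S3; S2-b->S0; S2-c->S0; S3-a->S3; S3-b->S4; S3-c->S3; S4-a->S5; S4-b->S4; S4-c->S3; S5-a->S3; S5-b->S4; S5-c->S3

Run two small machines in parallel and take their product. The first has 4 states tracking whether and how much of `aca` has been seen; the second has 3 states tracking how much of the suffix `ba` has currently been matched. A product state is a pair (one from each), accepting exactly when both do. Equivalent product states are then merged.
With 6 states:
        a   b   c  
>  S0   S1  S0  S0 
   S1   S1  S0  S2 
   S2   S3  S0  S0 
   S3   S3  S4  S3 
   S4   S5  S4  S3 
 * S5   S3  S4  S3 
(> = start, * = accepting)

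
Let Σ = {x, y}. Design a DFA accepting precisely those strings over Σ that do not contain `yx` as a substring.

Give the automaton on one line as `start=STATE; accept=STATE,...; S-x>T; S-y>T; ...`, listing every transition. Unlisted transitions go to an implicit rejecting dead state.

start=S0; accept=S0,S1; S0-x>S0; S0-y>S1; S1-x>S2; S1-y>S1; S2-x>S2; S2-y>S2

This is the complement of 'contains `yx`'. Use the same substring-matching states — S0 through S2 holding how much of `yx` has just been matched — but flip the accepting set: everything except the trap S2 accepts.
A 3-state machine:
        x   y  
>* S0   S0  S1 
 * S1   S2  S1 
   S2   S2  S2 
(> = start, * = accepting)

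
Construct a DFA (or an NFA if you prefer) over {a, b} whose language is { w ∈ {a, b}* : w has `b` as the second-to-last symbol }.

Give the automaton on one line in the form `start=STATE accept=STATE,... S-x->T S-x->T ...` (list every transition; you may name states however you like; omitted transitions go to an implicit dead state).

A DFA must remember the last 2 symbols (since which symbol is second-to-last isn't known until the input ends). Use one state per possible window of the last ≤2 symbols; accept from those whose window starts with `b`.
        a   b  
>  s0   s1  s2 
   s1   s3  s4 
   s2   s5  s6 
   s3   s3  s4 
   s4   s5  s6 
 * s5   s3  s4 
 * s6   s5  s6 
(> = start, * = accepting)

start=s0 accept=s5,s6 s0-a->s1 s0-b->s2 s1-a->s3 s1-b->s4 s2-a->s5 s2-b->s6 s3-a->s3 s3-b->s4 s4-a->s5 s4-b->s6 s5-a->s3 s5-b->s4 s6-a->s5 s6-b->s6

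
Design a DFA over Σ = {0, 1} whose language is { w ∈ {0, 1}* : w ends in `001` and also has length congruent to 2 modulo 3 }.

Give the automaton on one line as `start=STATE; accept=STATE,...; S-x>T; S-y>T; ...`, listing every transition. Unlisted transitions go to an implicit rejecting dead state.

Build one automaton per condition and run them in lockstep. The first has 4 states tracking how much of the suffix `001` has currently been matched; the second has 3 states tracking the input length modulo 3. A product state is a pair (one from each), accepting exactly when both do. After merging equivalent states the machine shrinks.
6 states suffice.
        0   1  
>  s0   s1  s1 
   s1   s2  s2 
   s2   s3  s0 
   s3   s4  s1 
   s4   s2  s5 
 * s5   s3  s0 
(> = start, * = accepting)

start=s0; accept=s5; s0-0>s1; s0-1>s1; s1-0>s2; s1-1>s2; s2-0>s3; s2-1>s0; s3-0>s4; s3-1>s1; s4-0>s2; s4-1>s5; s5-0>s3; s5-1>s0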